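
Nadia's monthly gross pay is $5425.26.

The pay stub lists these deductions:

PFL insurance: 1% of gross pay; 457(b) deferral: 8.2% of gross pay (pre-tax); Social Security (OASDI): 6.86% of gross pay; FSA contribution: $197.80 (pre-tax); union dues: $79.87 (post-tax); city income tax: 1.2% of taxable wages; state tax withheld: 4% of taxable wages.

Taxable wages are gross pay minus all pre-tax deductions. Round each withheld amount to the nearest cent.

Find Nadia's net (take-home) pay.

FSA contribution: $197.80
457(b) deferral: $5425.26 × 0.082 = $444.87
Pre-tax total = $197.80 + $444.87 = $642.67
Taxable wages = $5425.26 − $642.67 = $4782.59
City income tax: $4782.59 × 0.012 = $57.39
State tax withheld: $4782.59 × 0.04 = $191.30
PFL insurance: $5425.26 × 0.01 = $54.25
Social Security (OASDI): $5425.26 × 0.0686 = $372.17
Union dues: $79.87
Total deductions = $197.80 + $444.87 + $57.39 + $191.30 + $54.25 + $372.17 + $79.87 = $1397.65
Net pay = $5425.26 − $1397.65 = $4027.61

$4027.61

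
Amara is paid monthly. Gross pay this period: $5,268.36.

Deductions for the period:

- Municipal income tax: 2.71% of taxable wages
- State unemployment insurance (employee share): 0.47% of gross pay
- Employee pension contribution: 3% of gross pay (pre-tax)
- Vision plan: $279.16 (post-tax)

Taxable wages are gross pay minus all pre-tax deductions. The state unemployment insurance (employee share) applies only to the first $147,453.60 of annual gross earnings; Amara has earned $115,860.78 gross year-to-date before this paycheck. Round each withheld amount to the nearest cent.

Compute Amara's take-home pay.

$4,667.90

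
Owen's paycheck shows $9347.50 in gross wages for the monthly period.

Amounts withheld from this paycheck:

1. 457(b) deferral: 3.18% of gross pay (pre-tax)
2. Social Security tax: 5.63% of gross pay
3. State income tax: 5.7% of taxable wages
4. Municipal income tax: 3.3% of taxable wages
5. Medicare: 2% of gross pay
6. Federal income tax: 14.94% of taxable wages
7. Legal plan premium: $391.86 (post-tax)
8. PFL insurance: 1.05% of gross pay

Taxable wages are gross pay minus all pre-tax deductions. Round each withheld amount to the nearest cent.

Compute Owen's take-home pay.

457(b) deferral: $9347.50 × 0.0318 = $297.25
Taxable wages = $9347.50 − $297.25 = $9050.25
Federal income tax: $9050.25 × 0.1494 = $1352.11
State income tax: $9050.25 × 0.057 = $515.86
Municipal income tax: $9050.25 × 0.033 = $298.66
PFL insurance: $9347.50 × 0.0105 = $98.15
Social Security tax: $9347.50 × 0.0563 = $526.26
Medicare: $9347.50 × 0.02 = $186.95
Legal plan premium: $391.86
Total deductions = $297.25 + $1352.11 + $515.86 + $298.66 + $98.15 + $526.26 + $186.95 + $391.86 = $3667.10
Net pay = $9347.50 − $3667.10 = $5680.40

$5680.40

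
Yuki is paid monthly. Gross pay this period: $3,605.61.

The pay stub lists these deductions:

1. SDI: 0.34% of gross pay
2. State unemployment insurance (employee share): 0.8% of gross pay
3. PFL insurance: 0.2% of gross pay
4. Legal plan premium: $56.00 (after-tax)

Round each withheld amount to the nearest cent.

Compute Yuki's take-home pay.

State unemployment insurance (employee share): $3,605.61 × 0.008 = $28.84
SDI: $3,605.61 × 0.0034 = $12.26
PFL insurance: $3,605.61 × 0.002 = $7.21
Legal plan premium: $56.00
Total deductions = $28.84 + $12.26 + $7.21 + $56.00 = $104.31
Net pay = $3,605.61 − $104.31 = $3,501.30

$3,501.30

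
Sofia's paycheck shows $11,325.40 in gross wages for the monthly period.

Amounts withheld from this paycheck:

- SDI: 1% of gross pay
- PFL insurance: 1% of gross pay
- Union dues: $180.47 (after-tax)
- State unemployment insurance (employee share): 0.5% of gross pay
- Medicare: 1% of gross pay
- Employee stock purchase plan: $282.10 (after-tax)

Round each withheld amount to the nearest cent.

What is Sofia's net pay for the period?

$10,466.45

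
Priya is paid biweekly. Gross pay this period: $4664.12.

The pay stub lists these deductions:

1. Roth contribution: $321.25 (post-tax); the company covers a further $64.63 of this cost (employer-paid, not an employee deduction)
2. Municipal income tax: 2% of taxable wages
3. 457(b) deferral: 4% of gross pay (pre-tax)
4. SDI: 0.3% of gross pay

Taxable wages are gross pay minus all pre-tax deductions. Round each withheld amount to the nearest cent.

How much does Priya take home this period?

$4052.77

457(b) deferral: $4664.12 × 0.04 = $186.56
Taxable wages = $4664.12 − $186.56 = $4477.56
Municipal income tax: $4477.56 × 0.02 = $89.55
SDI: $4664.12 × 0.003 = $13.99
Roth contribution: $321.25
(Employer's $64.63 toward Roth contribution is not withheld from the employee.)
Total deductions = $186.56 + $89.55 + $13.99 + $321.25 = $611.35
Net pay = $4664.12 − $611.35 = $4052.77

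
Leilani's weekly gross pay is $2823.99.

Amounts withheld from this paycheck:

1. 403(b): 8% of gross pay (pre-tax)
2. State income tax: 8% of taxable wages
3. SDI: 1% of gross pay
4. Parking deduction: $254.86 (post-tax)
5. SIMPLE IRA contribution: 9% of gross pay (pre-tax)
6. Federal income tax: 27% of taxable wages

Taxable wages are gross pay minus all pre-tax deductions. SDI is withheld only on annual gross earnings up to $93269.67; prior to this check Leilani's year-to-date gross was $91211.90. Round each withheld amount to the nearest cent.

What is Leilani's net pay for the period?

$1248.10

403(b): $2823.99 × 0.08 = $225.92
SIMPLE IRA contribution: $2823.99 × 0.09 = $254.16
Pre-tax total = $225.92 + $254.16 = $480.08
Taxable wages = $2823.99 − $480.08 = $2343.91
Federal income tax: $2343.91 × 0.27 = $632.86
State income tax: $2343.91 × 0.08 = $187.51
SDI: only $93269.67 − $91211.90 = $2057.77 of this check is subject → $2057.77 × 0.01 = $20.58
Parking deduction: $254.86
Total deductions = $225.92 + $254.16 + $632.86 + $187.51 + $20.58 + $254.86 = $1575.89
Net pay = $2823.99 − $1575.89 = $1248.10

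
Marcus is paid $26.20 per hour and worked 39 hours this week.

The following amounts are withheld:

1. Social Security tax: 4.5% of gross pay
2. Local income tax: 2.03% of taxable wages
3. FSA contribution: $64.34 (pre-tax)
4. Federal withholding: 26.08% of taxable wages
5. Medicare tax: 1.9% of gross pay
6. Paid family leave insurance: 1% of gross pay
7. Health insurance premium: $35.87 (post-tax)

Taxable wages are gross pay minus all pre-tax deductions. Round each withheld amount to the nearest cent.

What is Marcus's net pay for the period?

$576.83

Gross pay: 39 × $26.20 = $1,021.80
FSA contribution: $64.34
Taxable wages = $1,021.80 − $64.34 = $957.46
Local income tax: $957.46 × 0.0203 = $19.44
Federal withholding: $957.46 × 0.2608 = $249.71
Social Security tax: $1,021.80 × 0.045 = $45.98
Paid family leave insurance: $1,021.80 × 0.01 = $10.22
Medicare tax: $1,021.80 × 0.019 = $19.41
Health insurance premium: $35.87
Total deductions = $64.34 + $19.44 + $249.71 + $45.98 + $10.22 + $19.41 + $35.87 = $444.97
Net pay = $1,021.80 − $444.97 = $576.83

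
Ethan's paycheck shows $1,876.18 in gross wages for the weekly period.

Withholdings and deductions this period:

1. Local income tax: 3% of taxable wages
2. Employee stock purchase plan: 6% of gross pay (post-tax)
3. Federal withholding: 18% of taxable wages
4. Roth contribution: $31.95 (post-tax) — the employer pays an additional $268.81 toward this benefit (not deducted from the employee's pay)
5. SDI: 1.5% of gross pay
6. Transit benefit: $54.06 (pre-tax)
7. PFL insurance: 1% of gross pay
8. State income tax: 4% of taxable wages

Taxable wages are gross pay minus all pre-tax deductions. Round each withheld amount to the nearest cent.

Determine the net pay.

$1,175.18

Transit benefit: $54.06
Taxable wages = $1,876.18 − $54.06 = $1,822.12
Federal withholding: $1,822.12 × 0.18 = $327.98
State income tax: $1,822.12 × 0.04 = $72.88
Local income tax: $1,822.12 × 0.03 = $54.66
SDI: $1,876.18 × 0.015 = $28.14
PFL insurance: $1,876.18 × 0.01 = $18.76
Employee stock purchase plan: $1,876.18 × 0.06 = $112.57
Roth contribution: $31.95
(Employer's $268.81 toward Roth contribution is not withheld from the employee.)
Total deductions = $54.06 + $327.98 + $72.88 + $54.66 + $28.14 + $18.76 + $112.57 + $31.95 = $701.00
Net pay = $1,876.18 − $701.00 = $1,175.18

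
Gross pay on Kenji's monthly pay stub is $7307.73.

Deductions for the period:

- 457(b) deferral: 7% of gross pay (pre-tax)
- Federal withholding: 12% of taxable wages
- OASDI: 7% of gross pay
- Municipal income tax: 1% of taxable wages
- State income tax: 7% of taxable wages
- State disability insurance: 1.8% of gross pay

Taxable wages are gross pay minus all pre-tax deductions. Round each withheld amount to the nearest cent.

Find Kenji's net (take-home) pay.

$4793.88

457(b) deferral: $7307.73 × 0.07 = $511.54
Taxable wages = $7307.73 − $511.54 = $6796.19
Federal withholding: $6796.19 × 0.12 = $815.54
Municipal income tax: $6796.19 × 0.01 = $67.96
State income tax: $6796.19 × 0.07 = $475.73
State disability insurance: $7307.73 × 0.018 = $131.54
OASDI: $7307.73 × 0.07 = $511.54
Total deductions = $511.54 + $815.54 + $67.96 + $475.73 + $131.54 + $511.54 = $2513.85
Net pay = $7307.73 − $2513.85 = $4793.88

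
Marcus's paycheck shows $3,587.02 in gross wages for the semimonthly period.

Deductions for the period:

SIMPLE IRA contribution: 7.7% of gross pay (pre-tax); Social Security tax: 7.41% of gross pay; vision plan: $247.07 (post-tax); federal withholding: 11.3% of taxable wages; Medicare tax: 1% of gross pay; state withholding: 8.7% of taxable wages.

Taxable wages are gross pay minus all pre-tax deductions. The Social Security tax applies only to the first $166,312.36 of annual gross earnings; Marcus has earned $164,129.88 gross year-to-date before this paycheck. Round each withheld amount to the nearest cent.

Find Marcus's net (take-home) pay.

SIMPLE IRA contribution: $3,587.02 × 0.077 = $276.20
Taxable wages = $3,587.02 − $276.20 = $3,310.82
State withholding: $3,310.82 × 0.087 = $288.04
Federal withholding: $3,310.82 × 0.113 = $374.12
Social Security tax: only $166,312.36 − $164,129.88 = $2,182.48 of this check is subject → $2,182.48 × 0.0741 = $161.72
Medicare tax: $3,587.02 × 0.01 = $35.87
Vision plan: $247.07
Total deductions = $276.20 + $288.04 + $374.12 + $161.72 + $35.87 + $247.07 = $1,383.02
Net pay = $3,587.02 − $1,383.02 = $2,204.00

$2,204.00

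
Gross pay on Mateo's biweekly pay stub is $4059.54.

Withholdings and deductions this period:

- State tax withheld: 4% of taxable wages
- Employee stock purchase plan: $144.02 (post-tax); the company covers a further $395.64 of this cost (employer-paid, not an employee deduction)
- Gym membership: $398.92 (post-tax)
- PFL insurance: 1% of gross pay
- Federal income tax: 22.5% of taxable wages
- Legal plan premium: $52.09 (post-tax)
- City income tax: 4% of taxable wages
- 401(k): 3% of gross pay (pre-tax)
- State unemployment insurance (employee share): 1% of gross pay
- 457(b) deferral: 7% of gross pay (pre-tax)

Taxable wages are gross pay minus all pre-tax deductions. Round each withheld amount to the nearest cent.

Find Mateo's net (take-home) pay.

$1863.01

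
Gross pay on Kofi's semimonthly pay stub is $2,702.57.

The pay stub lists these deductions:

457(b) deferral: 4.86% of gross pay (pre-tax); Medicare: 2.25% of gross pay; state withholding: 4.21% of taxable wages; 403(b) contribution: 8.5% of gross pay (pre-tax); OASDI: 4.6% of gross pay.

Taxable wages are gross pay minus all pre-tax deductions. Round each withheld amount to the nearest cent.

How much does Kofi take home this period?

457(b) deferral: $2,702.57 × 0.0486 = $131.34
403(b) contribution: $2,702.57 × 0.085 = $229.72
Pre-tax total = $131.34 + $229.72 = $361.06
Taxable wages = $2,702.57 − $361.06 = $2,341.51
State withholding: $2,341.51 × 0.0421 = $98.58
Medicare: $2,702.57 × 0.0225 = $60.81
OASDI: $2,702.57 × 0.046 = $124.32
Total deductions = $131.34 + $229.72 + $98.58 + $60.81 + $124.32 = $644.77
Net pay = $2,702.57 − $644.77 = $2,057.80

$2,057.80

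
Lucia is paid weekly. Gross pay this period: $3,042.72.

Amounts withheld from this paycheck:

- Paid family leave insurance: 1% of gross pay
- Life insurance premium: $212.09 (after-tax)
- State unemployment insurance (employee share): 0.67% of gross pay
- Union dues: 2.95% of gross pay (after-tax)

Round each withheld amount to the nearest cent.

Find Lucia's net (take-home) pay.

State unemployment insurance (employee share): $3,042.72 × 0.0067 = $20.39
Paid family leave insurance: $3,042.72 × 0.01 = $30.43
Union dues: $3,042.72 × 0.0295 = $89.76
Life insurance premium: $212.09
Total deductions = $20.39 + $30.43 + $89.76 + $212.09 = $352.67
Net pay = $3,042.72 − $352.67 = $2,690.05

$2,690.05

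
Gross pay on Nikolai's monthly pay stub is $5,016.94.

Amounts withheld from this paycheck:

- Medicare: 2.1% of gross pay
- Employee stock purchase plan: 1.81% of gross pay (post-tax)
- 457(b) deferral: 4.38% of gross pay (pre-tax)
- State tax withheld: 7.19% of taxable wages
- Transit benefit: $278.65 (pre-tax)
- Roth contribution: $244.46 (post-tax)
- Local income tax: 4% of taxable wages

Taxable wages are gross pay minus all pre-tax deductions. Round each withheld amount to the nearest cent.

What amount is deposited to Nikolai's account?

Transit benefit: $278.65
457(b) deferral: $5,016.94 × 0.0438 = $219.74
Pre-tax total = $278.65 + $219.74 = $498.39
Taxable wages = $5,016.94 − $498.39 = $4,518.55
Local income tax: $4,518.55 × 0.04 = $180.74
State tax withheld: $4,518.55 × 0.0719 = $324.88
Medicare: $5,016.94 × 0.021 = $105.36
Employee stock purchase plan: $5,016.94 × 0.0181 = $90.81
Roth contribution: $244.46
Total deductions = $278.65 + $219.74 + $180.74 + $324.88 + $105.36 + $90.81 + $244.46 = $1,444.64
Net pay = $5,016.94 − $1,444.64 = $3,572.30

$3,572.30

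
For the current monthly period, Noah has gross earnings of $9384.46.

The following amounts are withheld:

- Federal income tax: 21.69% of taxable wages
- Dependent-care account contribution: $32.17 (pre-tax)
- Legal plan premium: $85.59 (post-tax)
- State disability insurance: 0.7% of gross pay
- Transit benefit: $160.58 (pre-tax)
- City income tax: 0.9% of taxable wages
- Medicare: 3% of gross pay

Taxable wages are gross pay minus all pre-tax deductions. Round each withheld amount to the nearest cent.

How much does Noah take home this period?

$6682.49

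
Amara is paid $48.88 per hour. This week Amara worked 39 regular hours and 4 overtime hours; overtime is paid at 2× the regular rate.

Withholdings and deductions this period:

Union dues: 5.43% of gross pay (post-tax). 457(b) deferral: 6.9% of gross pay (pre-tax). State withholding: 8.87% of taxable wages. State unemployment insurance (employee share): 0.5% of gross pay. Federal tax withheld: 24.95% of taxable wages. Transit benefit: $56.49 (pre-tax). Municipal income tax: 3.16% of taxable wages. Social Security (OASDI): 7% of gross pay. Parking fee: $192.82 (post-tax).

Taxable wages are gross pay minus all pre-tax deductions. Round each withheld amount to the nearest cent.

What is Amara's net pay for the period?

Regular pay: 39 × $48.88 = $1,906.32
Overtime pay: 4 × $48.88 × 2 = $391.04
Gross pay = $1,906.32 + $391.04 = $2,297.36
457(b) deferral: $2,297.36 × 0.069 = $158.52
Transit benefit: $56.49
Pre-tax total = $158.52 + $56.49 = $215.01
Taxable wages = $2,297.36 − $215.01 = $2,082.35
Federal tax withheld: $2,082.35 × 0.2495 = $519.55
State withholding: $2,082.35 × 0.0887 = $184.70
Municipal income tax: $2,082.35 × 0.0316 = $65.80
State unemployment insurance (employee share): $2,297.36 × 0.005 = $11.49
Social Security (OASDI): $2,297.36 × 0.07 = $160.82
Union dues: $2,297.36 × 0.0543 = $124.75
Parking fee: $192.82
Total deductions = $158.52 + $56.49 + $519.55 + $184.70 + $65.80 + $11.49 + $160.82 + $124.75 + $192.82 = $1,474.94
Net pay = $2,297.36 − $1,474.94 = $822.42

$822.42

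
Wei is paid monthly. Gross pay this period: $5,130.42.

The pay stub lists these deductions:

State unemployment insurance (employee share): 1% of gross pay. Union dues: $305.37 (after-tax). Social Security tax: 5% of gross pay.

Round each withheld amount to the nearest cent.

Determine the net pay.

$4,517.23

Social Security tax: $5,130.42 × 0.05 = $256.52
State unemployment insurance (employee share): $5,130.42 × 0.01 = $51.30
Union dues: $305.37
Total deductions = $256.52 + $51.30 + $305.37 = $613.19
Net pay = $5,130.42 − $613.19 = $4,517.23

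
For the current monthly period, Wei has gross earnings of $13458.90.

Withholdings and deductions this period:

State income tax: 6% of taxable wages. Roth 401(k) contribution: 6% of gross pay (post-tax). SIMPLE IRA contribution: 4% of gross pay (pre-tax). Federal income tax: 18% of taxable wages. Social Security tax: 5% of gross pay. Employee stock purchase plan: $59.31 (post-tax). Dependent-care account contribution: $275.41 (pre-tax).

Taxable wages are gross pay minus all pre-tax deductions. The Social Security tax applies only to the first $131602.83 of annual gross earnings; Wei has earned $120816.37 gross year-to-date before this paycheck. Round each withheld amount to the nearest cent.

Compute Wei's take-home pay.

$8204.14

SIMPLE IRA contribution: $13458.90 × 0.04 = $538.36
Dependent-care account contribution: $275.41
Pre-tax total = $538.36 + $275.41 = $813.77
Taxable wages = $13458.90 − $813.77 = $12645.13
State income tax: $12645.13 × 0.06 = $758.71
Federal income tax: $12645.13 × 0.18 = $2276.12
Social Security tax: only $131602.83 − $120816.37 = $10786.46 of this check is subject → $10786.46 × 0.05 = $539.32
Roth 401(k) contribution: $13458.90 × 0.06 = $807.53
Employee stock purchase plan: $59.31
Total deductions = $538.36 + $275.41 + $758.71 + $2276.12 + $539.32 + $807.53 + $59.31 = $5254.76
Net pay = $13458.90 − $5254.76 = $8204.14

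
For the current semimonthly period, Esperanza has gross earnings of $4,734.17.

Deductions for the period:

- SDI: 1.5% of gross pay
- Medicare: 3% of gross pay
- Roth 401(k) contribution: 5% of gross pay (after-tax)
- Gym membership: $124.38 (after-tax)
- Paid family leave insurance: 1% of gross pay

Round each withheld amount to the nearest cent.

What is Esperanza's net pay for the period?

$4,112.70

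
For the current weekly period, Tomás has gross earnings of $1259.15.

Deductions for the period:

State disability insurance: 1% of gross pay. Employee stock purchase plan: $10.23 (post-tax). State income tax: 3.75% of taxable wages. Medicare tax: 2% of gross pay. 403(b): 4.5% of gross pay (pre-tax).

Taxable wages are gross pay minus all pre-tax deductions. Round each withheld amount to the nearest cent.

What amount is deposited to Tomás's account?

$1109.40

403(b): $1259.15 × 0.045 = $56.66
Taxable wages = $1259.15 − $56.66 = $1202.49
State income tax: $1202.49 × 0.0375 = $45.09
Medicare tax: $1259.15 × 0.02 = $25.18
State disability insurance: $1259.15 × 0.01 = $12.59
Employee stock purchase plan: $10.23
Total deductions = $56.66 + $45.09 + $25.18 + $12.59 + $10.23 = $149.75
Net pay = $1259.15 − $149.75 = $1109.40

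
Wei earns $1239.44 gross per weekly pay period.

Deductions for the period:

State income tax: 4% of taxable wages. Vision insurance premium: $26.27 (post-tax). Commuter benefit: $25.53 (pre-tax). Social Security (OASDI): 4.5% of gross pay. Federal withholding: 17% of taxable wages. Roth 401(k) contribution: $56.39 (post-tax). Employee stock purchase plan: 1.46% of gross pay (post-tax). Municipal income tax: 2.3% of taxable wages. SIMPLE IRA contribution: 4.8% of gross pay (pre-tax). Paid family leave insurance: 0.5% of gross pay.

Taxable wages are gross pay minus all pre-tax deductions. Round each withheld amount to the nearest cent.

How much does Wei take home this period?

$722.71

Commuter benefit: $25.53
SIMPLE IRA contribution: $1239.44 × 0.048 = $59.49
Pre-tax total = $25.53 + $59.49 = $85.02
Taxable wages = $1239.44 − $85.02 = $1154.42
State income tax: $1154.42 × 0.04 = $46.18
Federal withholding: $1154.42 × 0.17 = $196.25
Municipal income tax: $1154.42 × 0.023 = $26.55
Paid family leave insurance: $1239.44 × 0.005 = $6.20
Social Security (OASDI): $1239.44 × 0.045 = $55.77
Employee stock purchase plan: $1239.44 × 0.0146 = $18.10
Vision insurance premium: $26.27
Roth 401(k) contribution: $56.39
Total deductions = $25.53 + $59.49 + $46.18 + $196.25 + $26.55 + $6.20 + $55.77 + $18.10 + $26.27 + $56.39 = $516.73
Net pay = $1239.44 − $516.73 = $722.71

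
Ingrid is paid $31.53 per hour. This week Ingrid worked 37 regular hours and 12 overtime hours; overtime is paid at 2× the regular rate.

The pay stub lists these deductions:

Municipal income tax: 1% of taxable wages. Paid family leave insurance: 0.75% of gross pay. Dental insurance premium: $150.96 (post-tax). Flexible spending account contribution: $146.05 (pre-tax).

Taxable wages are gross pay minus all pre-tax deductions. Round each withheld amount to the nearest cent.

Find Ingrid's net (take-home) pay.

$1,594.13

Regular pay: 37 × $31.53 = $1,166.61
Overtime pay: 12 × $31.53 × 2 = $756.72
Gross pay = $1,166.61 + $756.72 = $1,923.33
Flexible spending account contribution: $146.05
Taxable wages = $1,923.33 − $146.05 = $1,777.28
Municipal income tax: $1,777.28 × 0.01 = $17.77
Paid family leave insurance: $1,923.33 × 0.0075 = $14.42
Dental insurance premium: $150.96
Total deductions = $146.05 + $17.77 + $14.42 + $150.96 = $329.20
Net pay = $1,923.33 − $329.20 = $1,594.13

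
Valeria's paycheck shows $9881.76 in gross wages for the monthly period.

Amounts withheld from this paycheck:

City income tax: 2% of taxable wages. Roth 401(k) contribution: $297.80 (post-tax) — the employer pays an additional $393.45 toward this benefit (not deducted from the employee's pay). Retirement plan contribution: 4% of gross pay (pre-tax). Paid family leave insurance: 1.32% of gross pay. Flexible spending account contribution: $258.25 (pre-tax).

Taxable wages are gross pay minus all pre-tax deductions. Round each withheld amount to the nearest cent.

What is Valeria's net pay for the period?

$8615.44

Retirement plan contribution: $9881.76 × 0.04 = $395.27
Flexible spending account contribution: $258.25
Pre-tax total = $395.27 + $258.25 = $653.52
Taxable wages = $9881.76 − $653.52 = $9228.24
City income tax: $9228.24 × 0.02 = $184.56
Paid family leave insurance: $9881.76 × 0.0132 = $130.44
Roth 401(k) contribution: $297.80
(Employer's $393.45 toward Roth 401(k) contribution is not withheld from the employee.)
Total deductions = $395.27 + $258.25 + $184.56 + $130.44 + $297.80 = $1266.32
Net pay = $9881.76 − $1266.32 = $8615.44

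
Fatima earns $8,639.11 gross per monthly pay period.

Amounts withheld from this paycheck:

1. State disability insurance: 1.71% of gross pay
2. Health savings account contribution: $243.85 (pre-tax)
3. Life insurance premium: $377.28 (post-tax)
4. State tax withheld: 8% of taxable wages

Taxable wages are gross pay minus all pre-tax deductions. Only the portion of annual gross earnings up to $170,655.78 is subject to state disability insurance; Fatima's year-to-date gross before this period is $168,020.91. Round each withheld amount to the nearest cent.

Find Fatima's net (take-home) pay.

Health savings account contribution: $243.85
Taxable wages = $8,639.11 − $243.85 = $8,395.26
State tax withheld: $8,395.26 × 0.08 = $671.62
State disability insurance: only $170,655.78 − $168,020.91 = $2,634.87 of this check is subject → $2,634.87 × 0.0171 = $45.06
Life insurance premium: $377.28
Total deductions = $243.85 + $671.62 + $45.06 + $377.28 = $1,337.81
Net pay = $8,639.11 − $1,337.81 = $7,301.30

$7,301.30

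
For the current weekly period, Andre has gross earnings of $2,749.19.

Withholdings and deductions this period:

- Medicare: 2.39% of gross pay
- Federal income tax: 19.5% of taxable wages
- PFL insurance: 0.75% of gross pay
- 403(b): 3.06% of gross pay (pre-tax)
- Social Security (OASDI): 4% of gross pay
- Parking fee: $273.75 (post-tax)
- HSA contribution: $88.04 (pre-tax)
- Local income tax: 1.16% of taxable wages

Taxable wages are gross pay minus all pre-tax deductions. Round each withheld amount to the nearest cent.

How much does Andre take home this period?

$1,574.56

403(b): $2,749.19 × 0.0306 = $84.13
HSA contribution: $88.04
Pre-tax total = $84.13 + $88.04 = $172.17
Taxable wages = $2,749.19 − $172.17 = $2,577.02
Local income tax: $2,577.02 × 0.0116 = $29.89
Federal income tax: $2,577.02 × 0.195 = $502.52
Social Security (OASDI): $2,749.19 × 0.04 = $109.97
Medicare: $2,749.19 × 0.0239 = $65.71
PFL insurance: $2,749.19 × 0.0075 = $20.62
Parking fee: $273.75
Total deductions = $84.13 + $88.04 + $29.89 + $502.52 + $109.97 + $65.71 + $20.62 + $273.75 = $1,174.63
Net pay = $2,749.19 − $1,174.63 = $1,574.56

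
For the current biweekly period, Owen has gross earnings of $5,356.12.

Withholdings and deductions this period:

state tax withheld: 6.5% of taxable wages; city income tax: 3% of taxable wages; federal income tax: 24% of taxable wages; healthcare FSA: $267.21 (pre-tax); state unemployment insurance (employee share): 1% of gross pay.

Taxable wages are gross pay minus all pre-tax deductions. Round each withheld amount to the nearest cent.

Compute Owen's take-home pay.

$3,330.56

Healthcare FSA: $267.21
Taxable wages = $5,356.12 − $267.21 = $5,088.91
State tax withheld: $5,088.91 × 0.065 = $330.78
Federal income tax: $5,088.91 × 0.24 = $1,221.34
City income tax: $5,088.91 × 0.03 = $152.67
State unemployment insurance (employee share): $5,356.12 × 0.01 = $53.56
Total deductions = $267.21 + $330.78 + $1,221.34 + $152.67 + $53.56 = $2,025.56
Net pay = $5,356.12 − $2,025.56 = $3,330.56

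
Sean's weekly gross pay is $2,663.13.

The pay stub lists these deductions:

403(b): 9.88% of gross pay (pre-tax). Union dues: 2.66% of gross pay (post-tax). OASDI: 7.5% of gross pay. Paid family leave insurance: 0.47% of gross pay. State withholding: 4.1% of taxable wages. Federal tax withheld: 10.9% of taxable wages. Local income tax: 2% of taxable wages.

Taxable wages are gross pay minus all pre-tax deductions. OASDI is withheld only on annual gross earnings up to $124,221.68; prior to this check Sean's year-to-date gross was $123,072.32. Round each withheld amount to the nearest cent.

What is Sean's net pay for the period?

$1,822.45

403(b): $2,663.13 × 0.0988 = $263.12
Taxable wages = $2,663.13 − $263.12 = $2,400.01
Federal tax withheld: $2,400.01 × 0.109 = $261.60
State withholding: $2,400.01 × 0.041 = $98.40
Local income tax: $2,400.01 × 0.02 = $48.00
Paid family leave insurance: $2,663.13 × 0.0047 = $12.52
OASDI: only $124,221.68 − $123,072.32 = $1,149.36 of this check is subject → $1,149.36 × 0.075 = $86.20
Union dues: $2,663.13 × 0.0266 = $70.84
Total deductions = $263.12 + $261.60 + $98.40 + $48.00 + $12.52 + $86.20 + $70.84 = $840.68
Net pay = $2,663.13 − $840.68 = $1,822.45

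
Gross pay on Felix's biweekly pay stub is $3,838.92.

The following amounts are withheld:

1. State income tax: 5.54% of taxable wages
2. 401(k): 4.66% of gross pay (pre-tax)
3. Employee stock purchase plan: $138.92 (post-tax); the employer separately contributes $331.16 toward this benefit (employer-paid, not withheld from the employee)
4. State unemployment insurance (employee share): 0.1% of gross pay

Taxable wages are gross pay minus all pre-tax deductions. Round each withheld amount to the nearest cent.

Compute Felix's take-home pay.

$3,314.50

401(k): $3,838.92 × 0.0466 = $178.89
Taxable wages = $3,838.92 − $178.89 = $3,660.03
State income tax: $3,660.03 × 0.0554 = $202.77
State unemployment insurance (employee share): $3,838.92 × 0.001 = $3.84
Employee stock purchase plan: $138.92
(Employer's $331.16 toward employee stock purchase plan is not withheld from the employee.)
Total deductions = $178.89 + $202.77 + $3.84 + $138.92 = $524.42
Net pay = $3,838.92 − $524.42 = $3,314.50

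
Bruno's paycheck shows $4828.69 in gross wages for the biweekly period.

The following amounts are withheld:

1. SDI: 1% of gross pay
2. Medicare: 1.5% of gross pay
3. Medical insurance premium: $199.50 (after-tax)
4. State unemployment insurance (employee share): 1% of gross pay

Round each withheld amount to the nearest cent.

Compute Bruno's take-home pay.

$4460.18

SDI: $4828.69 × 0.01 = $48.29
Medicare: $4828.69 × 0.015 = $72.43
State unemployment insurance (employee share): $4828.69 × 0.01 = $48.29
Medical insurance premium: $199.50
Total deductions = $48.29 + $72.43 + $48.29 + $199.50 = $368.51
Net pay = $4828.69 − $368.51 = $4460.18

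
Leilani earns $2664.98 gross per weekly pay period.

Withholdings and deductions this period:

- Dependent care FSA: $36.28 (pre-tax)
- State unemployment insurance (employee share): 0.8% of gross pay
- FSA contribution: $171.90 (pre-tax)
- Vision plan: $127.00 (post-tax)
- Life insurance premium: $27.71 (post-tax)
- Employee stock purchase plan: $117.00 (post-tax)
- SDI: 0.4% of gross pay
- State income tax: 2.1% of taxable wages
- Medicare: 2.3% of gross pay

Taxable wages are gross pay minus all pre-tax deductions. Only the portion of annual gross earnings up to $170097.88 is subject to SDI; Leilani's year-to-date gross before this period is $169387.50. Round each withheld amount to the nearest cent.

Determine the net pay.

$2048.05

FSA contribution: $171.90
Dependent care FSA: $36.28
Pre-tax total = $171.90 + $36.28 = $208.18
Taxable wages = $2664.98 − $208.18 = $2456.80
State income tax: $2456.80 × 0.021 = $51.59
Medicare: $2664.98 × 0.023 = $61.29
SDI: only $170097.88 − $169387.50 = $710.38 of this check is subject → $710.38 × 0.004 = $2.84
State unemployment insurance (employee share): $2664.98 × 0.008 = $21.32
Life insurance premium: $27.71
Employee stock purchase plan: $117.00
Vision plan: $127.00
Total deductions = $171.90 + $36.28 + $51.59 + $61.29 + $2.84 + $21.32 + $27.71 + $117.00 + $127.00 = $616.93
Net pay = $2664.98 − $616.93 = $2048.05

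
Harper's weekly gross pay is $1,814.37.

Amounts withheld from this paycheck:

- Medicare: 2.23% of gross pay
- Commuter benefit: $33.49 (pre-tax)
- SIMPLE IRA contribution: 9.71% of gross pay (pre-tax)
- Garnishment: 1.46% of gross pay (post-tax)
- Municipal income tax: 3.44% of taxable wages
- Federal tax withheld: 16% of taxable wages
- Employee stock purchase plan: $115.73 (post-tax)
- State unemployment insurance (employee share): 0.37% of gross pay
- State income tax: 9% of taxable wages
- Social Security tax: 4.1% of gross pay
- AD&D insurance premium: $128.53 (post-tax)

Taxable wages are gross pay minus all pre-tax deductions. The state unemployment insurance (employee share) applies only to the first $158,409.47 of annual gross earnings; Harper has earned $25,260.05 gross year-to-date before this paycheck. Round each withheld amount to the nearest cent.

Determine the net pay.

SIMPLE IRA contribution: $1,814.37 × 0.0971 = $176.18
Commuter benefit: $33.49
Pre-tax total = $176.18 + $33.49 = $209.67
Taxable wages = $1,814.37 − $209.67 = $1,604.70
Federal tax withheld: $1,604.70 × 0.16 = $256.75
Municipal income tax: $1,604.70 × 0.0344 = $55.20
State income tax: $1,604.70 × 0.09 = $144.42
Medicare: $1,814.37 × 0.0223 = $40.46
State unemployment insurance (employee share): cap not yet reached, full $1,814.37 is subject → $1,814.37 × 0.0037 = $6.71
Social Security tax: $1,814.37 × 0.041 = $74.39
Employee stock purchase plan: $115.73
AD&D insurance premium: $128.53
Garnishment: $1,814.37 × 0.0146 = $26.49
Total deductions = $176.18 + $33.49 + $256.75 + $55.20 + $144.42 + $40.46 + $6.71 + $74.39 + $115.73 + $128.53 + $26.49 = $1,058.35
Net pay = $1,814.37 − $1,058.35 = $756.02

$756.02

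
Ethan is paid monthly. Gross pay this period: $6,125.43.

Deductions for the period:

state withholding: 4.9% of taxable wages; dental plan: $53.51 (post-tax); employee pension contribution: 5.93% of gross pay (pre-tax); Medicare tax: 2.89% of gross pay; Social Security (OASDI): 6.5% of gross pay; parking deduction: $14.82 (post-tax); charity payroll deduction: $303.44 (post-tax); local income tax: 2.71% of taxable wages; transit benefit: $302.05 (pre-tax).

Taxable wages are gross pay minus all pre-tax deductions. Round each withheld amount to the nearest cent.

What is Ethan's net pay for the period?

Transit benefit: $302.05
Employee pension contribution: $6,125.43 × 0.0593 = $363.24
Pre-tax total = $302.05 + $363.24 = $665.29
Taxable wages = $6,125.43 − $665.29 = $5,460.14
Local income tax: $5,460.14 × 0.0271 = $147.97
State withholding: $5,460.14 × 0.049 = $267.55
Social Security (OASDI): $6,125.43 × 0.065 = $398.15
Medicare tax: $6,125.43 × 0.0289 = $177.02
Parking deduction: $14.82
Charity payroll deduction: $303.44
Dental plan: $53.51
Total deductions = $302.05 + $363.24 + $147.97 + $267.55 + $398.15 + $177.02 + $14.82 + $303.44 + $53.51 = $2,027.75
Net pay = $6,125.43 − $2,027.75 = $4,097.68

$4,097.68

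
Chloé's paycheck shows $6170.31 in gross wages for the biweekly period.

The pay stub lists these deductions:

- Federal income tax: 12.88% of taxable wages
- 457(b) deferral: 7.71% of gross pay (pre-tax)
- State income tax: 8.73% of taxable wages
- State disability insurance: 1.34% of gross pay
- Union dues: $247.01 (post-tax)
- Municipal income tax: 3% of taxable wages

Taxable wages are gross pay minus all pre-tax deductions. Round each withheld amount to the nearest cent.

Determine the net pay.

$3963.45

457(b) deferral: $6170.31 × 0.0771 = $475.73
Taxable wages = $6170.31 − $475.73 = $5694.58
Federal income tax: $5694.58 × 0.1288 = $733.46
State income tax: $5694.58 × 0.0873 = $497.14
Municipal income tax: $5694.58 × 0.03 = $170.84
State disability insurance: $6170.31 × 0.0134 = $82.68
Union dues: $247.01
Total deductions = $475.73 + $733.46 + $497.14 + $170.84 + $82.68 + $247.01 = $2206.86
Net pay = $6170.31 − $2206.86 = $3963.45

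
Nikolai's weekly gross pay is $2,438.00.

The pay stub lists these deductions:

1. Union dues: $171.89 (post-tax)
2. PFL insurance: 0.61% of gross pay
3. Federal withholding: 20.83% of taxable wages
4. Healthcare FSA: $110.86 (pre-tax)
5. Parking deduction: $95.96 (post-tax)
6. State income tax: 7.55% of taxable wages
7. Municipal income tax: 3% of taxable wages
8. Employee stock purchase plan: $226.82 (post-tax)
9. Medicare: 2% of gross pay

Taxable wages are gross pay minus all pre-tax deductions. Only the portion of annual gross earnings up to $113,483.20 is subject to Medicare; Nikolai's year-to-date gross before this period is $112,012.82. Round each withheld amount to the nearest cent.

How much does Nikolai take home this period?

$1,057.94

Healthcare FSA: $110.86
Taxable wages = $2,438.00 − $110.86 = $2,327.14
Federal withholding: $2,327.14 × 0.2083 = $484.74
Municipal income tax: $2,327.14 × 0.03 = $69.81
State income tax: $2,327.14 × 0.0755 = $175.70
PFL insurance: $2,438.00 × 0.0061 = $14.87
Medicare: only $113,483.20 − $112,012.82 = $1,470.38 of this check is subject → $1,470.38 × 0.02 = $29.41
Parking deduction: $95.96
Union dues: $171.89
Employee stock purchase plan: $226.82
Total deductions = $110.86 + $484.74 + $69.81 + $175.70 + $14.87 + $29.41 + $95.96 + $171.89 + $226.82 = $1,380.06
Net pay = $2,438.00 − $1,380.06 = $1,057.94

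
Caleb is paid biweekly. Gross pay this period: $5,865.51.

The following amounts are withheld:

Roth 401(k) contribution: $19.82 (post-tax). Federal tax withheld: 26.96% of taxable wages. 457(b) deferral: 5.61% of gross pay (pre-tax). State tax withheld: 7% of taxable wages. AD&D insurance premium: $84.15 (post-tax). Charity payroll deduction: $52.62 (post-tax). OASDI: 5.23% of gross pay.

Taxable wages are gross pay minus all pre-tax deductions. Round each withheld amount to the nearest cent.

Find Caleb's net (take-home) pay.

457(b) deferral: $5,865.51 × 0.0561 = $329.06
Taxable wages = $5,865.51 − $329.06 = $5,536.45
State tax withheld: $5,536.45 × 0.07 = $387.55
Federal tax withheld: $5,536.45 × 0.2696 = $1,492.63
OASDI: $5,865.51 × 0.0523 = $306.77
Charity payroll deduction: $52.62
Roth 401(k) contribution: $19.82
AD&D insurance premium: $84.15
Total deductions = $329.06 + $387.55 + $1,492.63 + $306.77 + $52.62 + $19.82 + $84.15 = $2,672.60
Net pay = $5,865.51 − $2,672.60 = $3,192.91

$3,192.91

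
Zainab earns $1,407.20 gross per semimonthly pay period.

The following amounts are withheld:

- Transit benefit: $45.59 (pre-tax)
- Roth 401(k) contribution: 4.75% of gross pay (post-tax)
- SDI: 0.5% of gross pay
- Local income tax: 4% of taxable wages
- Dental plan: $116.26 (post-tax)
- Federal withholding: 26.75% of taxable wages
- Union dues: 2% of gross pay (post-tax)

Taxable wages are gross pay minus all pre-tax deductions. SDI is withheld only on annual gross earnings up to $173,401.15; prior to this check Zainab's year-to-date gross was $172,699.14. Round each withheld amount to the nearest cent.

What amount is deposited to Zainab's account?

Transit benefit: $45.59
Taxable wages = $1,407.20 − $45.59 = $1,361.61
Federal withholding: $1,361.61 × 0.2675 = $364.23
Local income tax: $1,361.61 × 0.04 = $54.46
SDI: only $173,401.15 − $172,699.14 = $702.01 of this check is subject → $702.01 × 0.005 = $3.51
Roth 401(k) contribution: $1,407.20 × 0.0475 = $66.84
Dental plan: $116.26
Union dues: $1,407.20 × 0.02 = $28.14
Total deductions = $45.59 + $364.23 + $54.46 + $3.51 + $66.84 + $116.26 + $28.14 = $679.03
Net pay = $1,407.20 − $679.03 = $728.17

$728.17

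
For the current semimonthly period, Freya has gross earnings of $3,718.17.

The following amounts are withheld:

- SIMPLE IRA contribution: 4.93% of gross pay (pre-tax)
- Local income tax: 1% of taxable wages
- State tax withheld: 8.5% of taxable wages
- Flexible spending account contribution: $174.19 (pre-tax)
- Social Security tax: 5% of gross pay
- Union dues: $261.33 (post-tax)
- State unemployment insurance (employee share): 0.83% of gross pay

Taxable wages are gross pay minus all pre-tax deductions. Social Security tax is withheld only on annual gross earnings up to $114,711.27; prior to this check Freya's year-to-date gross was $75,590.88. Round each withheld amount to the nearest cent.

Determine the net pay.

$2,563.30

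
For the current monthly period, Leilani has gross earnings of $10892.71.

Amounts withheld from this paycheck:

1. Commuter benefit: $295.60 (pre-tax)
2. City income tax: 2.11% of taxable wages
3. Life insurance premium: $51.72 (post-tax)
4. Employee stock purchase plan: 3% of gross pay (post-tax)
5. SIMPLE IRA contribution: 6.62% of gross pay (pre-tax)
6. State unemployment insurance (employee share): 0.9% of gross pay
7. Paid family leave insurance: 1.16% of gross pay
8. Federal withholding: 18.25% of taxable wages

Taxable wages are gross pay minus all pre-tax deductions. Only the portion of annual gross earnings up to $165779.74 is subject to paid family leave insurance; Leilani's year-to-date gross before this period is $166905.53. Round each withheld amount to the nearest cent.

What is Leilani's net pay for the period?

$7388.73

Commuter benefit: $295.60
SIMPLE IRA contribution: $10892.71 × 0.0662 = $721.10
Pre-tax total = $295.60 + $721.10 = $1016.70
Taxable wages = $10892.71 − $1016.70 = $9876.01
Federal withholding: $9876.01 × 0.1825 = $1802.37
City income tax: $9876.01 × 0.0211 = $208.38
State unemployment insurance (employee share): $10892.71 × 0.009 = $98.03
Paid family leave insurance: annual cap $165779.74 already reached (YTD $166905.53), so $0.00
Life insurance premium: $51.72
Employee stock purchase plan: $10892.71 × 0.03 = $326.78
Total deductions = $295.60 + $721.10 + $1802.37 + $208.38 + $98.03 + $0.00 + $51.72 + $326.78 = $3503.98
Net pay = $10892.71 − $3503.98 = $7388.73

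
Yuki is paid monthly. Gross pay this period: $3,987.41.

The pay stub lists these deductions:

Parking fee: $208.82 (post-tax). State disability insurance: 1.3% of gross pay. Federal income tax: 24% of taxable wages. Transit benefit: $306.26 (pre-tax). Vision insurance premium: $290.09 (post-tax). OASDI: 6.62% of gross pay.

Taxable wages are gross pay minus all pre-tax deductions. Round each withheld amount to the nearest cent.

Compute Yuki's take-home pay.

Transit benefit: $306.26
Taxable wages = $3,987.41 − $306.26 = $3,681.15
Federal income tax: $3,681.15 × 0.24 = $883.48
State disability insurance: $3,987.41 × 0.013 = $51.84
OASDI: $3,987.41 × 0.0662 = $263.97
Parking fee: $208.82
Vision insurance premium: $290.09
Total deductions = $306.26 + $883.48 + $51.84 + $263.97 + $208.82 + $290.09 = $2,004.46
Net pay = $3,987.41 − $2,004.46 = $1,982.95

$1,982.95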